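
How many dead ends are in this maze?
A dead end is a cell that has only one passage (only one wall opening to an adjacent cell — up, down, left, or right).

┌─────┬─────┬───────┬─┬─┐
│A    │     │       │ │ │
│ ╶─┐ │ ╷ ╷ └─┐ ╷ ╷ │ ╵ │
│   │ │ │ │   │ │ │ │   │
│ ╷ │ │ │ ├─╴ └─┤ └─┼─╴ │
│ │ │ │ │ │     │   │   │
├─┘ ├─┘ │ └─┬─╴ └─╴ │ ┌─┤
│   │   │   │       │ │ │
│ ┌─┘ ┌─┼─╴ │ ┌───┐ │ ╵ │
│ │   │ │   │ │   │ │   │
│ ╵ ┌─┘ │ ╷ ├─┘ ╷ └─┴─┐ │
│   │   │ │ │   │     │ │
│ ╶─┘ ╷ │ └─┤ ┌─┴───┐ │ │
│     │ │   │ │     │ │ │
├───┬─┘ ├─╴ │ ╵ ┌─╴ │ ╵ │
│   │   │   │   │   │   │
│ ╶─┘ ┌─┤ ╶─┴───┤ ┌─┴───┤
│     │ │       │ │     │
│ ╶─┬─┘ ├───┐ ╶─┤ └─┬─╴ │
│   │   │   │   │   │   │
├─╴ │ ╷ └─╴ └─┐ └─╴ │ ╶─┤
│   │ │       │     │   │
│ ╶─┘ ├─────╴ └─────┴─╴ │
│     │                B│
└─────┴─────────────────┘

Checking each cell for number of passages:

Dead ends found at positions:
  (0, 6)
  (0, 10)
  (0, 11)
  (1, 7)
  (1, 9)
  (2, 0)
  (2, 2)
  (2, 5)
  (3, 11)
  (4, 3)
  (4, 6)
  (4, 9)
  (5, 5)
  (7, 1)
  (8, 3)
  (8, 7)
  (8, 9)
  (9, 4)
  (11, 3)
Total dead ends: 19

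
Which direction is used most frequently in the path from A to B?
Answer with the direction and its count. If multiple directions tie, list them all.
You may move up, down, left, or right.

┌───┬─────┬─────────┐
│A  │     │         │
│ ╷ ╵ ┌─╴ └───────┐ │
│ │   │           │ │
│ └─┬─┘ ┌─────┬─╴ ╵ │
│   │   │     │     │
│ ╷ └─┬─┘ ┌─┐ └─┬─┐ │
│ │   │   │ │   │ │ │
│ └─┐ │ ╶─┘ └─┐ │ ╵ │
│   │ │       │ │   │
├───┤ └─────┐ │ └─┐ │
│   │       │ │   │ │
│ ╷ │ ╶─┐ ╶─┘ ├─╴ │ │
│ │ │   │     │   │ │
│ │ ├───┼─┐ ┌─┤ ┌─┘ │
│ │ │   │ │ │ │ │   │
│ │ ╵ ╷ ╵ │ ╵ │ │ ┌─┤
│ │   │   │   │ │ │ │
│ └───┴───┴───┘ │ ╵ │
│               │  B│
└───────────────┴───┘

Directions: right, down, right, up, right, right, down, right, right, right, right, down, right, down, down, down, down, down, left, down, down, right
Counts: {'right': 10, 'down': 10, 'up': 1, 'left': 1}
Most common: down and right (tied at 10 times each)

Solution:

┌───┬─────┬─────────┐
│A ↓│↱ → ↓│         │
│ ╷ ╵ ┌─╴ └───────┐ │
│ │↳ ↑│  ↳ → → → ↓│ │
│ └─┬─┘ ┌─────┬─╴ ╵ │
│   │   │     │  ↳ ↓│
│ ╷ └─┬─┘ ┌─┐ └─┬─┐ │
│ │   │   │ │   │ │↓│
│ └─┐ │ ╶─┘ └─┐ │ ╵ │
│   │ │       │ │  ↓│
├───┤ └─────┐ │ └─┐ │
│   │       │ │   │↓│
│ ╷ │ ╶─┐ ╶─┘ ├─╴ │ │
│ │ │   │     │   │↓│
│ │ ├───┼─┐ ┌─┤ ┌─┘ │
│ │ │   │ │ │ │ │↓ ↲│
│ │ ╵ ╷ ╵ │ ╵ │ │ ┌─┤
│ │   │   │   │ │↓│ │
│ └───┴───┴───┘ │ ╵ │
│               │↳ B│
└───────────────┴───┘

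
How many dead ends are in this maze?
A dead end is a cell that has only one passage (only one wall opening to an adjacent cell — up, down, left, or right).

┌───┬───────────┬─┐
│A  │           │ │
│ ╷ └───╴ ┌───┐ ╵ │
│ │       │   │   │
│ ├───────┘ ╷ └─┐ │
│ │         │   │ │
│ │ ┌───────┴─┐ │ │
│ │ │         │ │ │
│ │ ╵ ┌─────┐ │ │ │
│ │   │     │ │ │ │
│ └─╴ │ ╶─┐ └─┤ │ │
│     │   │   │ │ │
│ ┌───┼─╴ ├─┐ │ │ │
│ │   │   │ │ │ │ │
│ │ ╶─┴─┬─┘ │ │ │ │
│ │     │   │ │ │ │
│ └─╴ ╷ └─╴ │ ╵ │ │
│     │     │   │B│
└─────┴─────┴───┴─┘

Checking each cell for number of passages:

Dead ends found at positions:
  (0, 2)
  (0, 8)
  (4, 6)
  (6, 2)
  (6, 3)
  (6, 5)
  (7, 4)
  (8, 8)
Total dead ends: 8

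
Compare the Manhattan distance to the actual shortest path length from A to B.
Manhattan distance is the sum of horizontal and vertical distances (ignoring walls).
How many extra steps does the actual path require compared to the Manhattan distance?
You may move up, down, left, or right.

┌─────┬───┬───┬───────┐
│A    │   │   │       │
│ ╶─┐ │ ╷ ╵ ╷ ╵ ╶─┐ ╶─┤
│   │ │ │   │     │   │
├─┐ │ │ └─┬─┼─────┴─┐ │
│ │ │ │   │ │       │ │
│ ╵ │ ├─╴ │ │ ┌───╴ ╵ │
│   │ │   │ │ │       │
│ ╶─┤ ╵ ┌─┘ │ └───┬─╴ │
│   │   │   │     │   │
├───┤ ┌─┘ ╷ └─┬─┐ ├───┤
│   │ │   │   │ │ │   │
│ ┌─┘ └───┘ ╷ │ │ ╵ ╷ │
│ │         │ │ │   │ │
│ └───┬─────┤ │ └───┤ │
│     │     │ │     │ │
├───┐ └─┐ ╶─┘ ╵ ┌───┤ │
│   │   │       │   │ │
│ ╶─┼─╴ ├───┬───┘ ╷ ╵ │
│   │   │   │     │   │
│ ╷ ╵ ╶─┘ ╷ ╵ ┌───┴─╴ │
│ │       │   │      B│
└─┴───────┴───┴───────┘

Manhattan distance: |10 - 0| + |10 - 0| = 20
Actual path length: 46
Extra steps: 46 - 20 = 26

Solution:

┌─────┬───┬───┬───────┐
│A → ↓│↱ ↓│↱ ↓│↱ → ↓  │
│ ╶─┐ │ ╷ ╵ ╷ ╵ ╶─┐ ╶─┤
│   │↓│↑│↳ ↑│↳ ↑  │↳ ↓│
├─┐ │ │ └─┬─┼─────┴─┐ │
│ │ │↓│↑ ↰│ │↓ ← ← ↰│↓│
│ ╵ │ ├─╴ │ │ ┌───╴ ╵ │
│   │↓│↱ ↑│ │↓│    ↑ ↲│
│ ╶─┤ ╵ ┌─┘ │ └───┬─╴ │
│   │↳ ↑│   │↳ → ↓│   │
├───┤ ┌─┘ ╷ └─┬─┐ ├───┤
│   │ │   │   │ │↓│↱ ↓│
│ ┌─┘ └───┘ ╷ │ │ ╵ ╷ │
│ │         │ │ │↳ ↑│↓│
│ └───┬─────┤ │ └───┤ │
│     │     │ │     │↓│
├───┐ └─┐ ╶─┘ ╵ ┌───┤ │
│   │   │       │   │↓│
│ ╶─┼─╴ ├───┬───┘ ╷ ╵ │
│   │   │   │     │  ↓│
│ ╷ ╵ ╶─┘ ╷ ╵ ┌───┴─╴ │
│ │       │   │      B│
└─┴───────┴───┴───────┘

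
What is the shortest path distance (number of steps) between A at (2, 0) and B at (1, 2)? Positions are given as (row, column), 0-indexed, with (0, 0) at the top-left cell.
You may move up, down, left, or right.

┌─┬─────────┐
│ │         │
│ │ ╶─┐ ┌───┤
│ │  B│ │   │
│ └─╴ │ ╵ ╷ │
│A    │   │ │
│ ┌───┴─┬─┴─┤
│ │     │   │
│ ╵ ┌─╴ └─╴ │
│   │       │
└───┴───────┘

Finding path from (2, 0) to (1, 2):
Path: (2,0) → (2,1) → (2,2) → (1,2)
Distance: 3 steps

Solution:

┌─┬─────────┐
│ │         │
│ │ ╶─┐ ┌───┤
│ │  B│ │   │
│ └─╴ │ ╵ ╷ │
│A → ↑│   │ │
│ ┌───┴─┬─┴─┤
│ │     │   │
│ ╵ ┌─╴ └─╴ │
│   │       │
└───┴───────┘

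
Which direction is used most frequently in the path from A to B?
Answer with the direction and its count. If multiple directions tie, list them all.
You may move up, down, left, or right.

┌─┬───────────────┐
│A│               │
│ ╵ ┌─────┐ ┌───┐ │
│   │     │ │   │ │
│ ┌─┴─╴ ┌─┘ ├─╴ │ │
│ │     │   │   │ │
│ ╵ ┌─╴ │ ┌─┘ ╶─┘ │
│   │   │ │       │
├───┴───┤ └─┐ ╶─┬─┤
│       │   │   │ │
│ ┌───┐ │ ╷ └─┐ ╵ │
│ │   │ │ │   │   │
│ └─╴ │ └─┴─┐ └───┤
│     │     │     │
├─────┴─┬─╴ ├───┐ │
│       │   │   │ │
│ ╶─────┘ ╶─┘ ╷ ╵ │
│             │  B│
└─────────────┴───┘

Directions: down, right, up, right, right, right, right, down, down, left, down, down, right, down, right, down, right, right, down, down
Counts: {'down': 9, 'right': 9, 'up': 1, 'left': 1}
Most common: down and right (tied at 9 times each)

Solution:

┌─┬───────────────┐
│A│↱ → → → ↓      │
│ ╵ ┌─────┐ ┌───┐ │
│↳ ↑│     │↓│   │ │
│ ┌─┴─╴ ┌─┘ ├─╴ │ │
│ │     │↓ ↲│   │ │
│ ╵ ┌─╴ │ ┌─┘ ╶─┘ │
│   │   │↓│       │
├───┴───┤ └─┐ ╶─┬─┤
│       │↳ ↓│   │ │
│ ┌───┐ │ ╷ └─┐ ╵ │
│ │   │ │ │↳ ↓│   │
│ └─╴ │ └─┴─┐ └───┤
│     │     │↳ → ↓│
├─────┴─┬─╴ ├───┐ │
│       │   │   │↓│
│ ╶─────┘ ╶─┘ ╷ ╵ │
│             │  B│
└─────────────┴───┘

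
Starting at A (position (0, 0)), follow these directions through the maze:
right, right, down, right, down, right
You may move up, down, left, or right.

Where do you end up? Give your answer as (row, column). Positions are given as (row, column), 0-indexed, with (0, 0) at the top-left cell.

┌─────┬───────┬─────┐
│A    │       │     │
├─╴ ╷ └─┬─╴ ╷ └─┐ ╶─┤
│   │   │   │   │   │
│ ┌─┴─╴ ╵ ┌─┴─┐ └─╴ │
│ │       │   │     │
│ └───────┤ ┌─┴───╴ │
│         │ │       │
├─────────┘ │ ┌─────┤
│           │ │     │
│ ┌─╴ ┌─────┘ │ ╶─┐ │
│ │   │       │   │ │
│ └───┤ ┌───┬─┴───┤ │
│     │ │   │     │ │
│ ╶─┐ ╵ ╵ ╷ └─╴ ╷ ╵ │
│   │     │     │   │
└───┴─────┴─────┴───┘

Following directions step by step:
Start: (0, 0)
  right: (0, 0) → (0, 1)
  right: (0, 1) → (0, 2)
  down: (0, 2) → (1, 2)
  right: (1, 2) → (1, 3)
  down: (1, 3) → (2, 3)
  right: (2, 3) → (2, 4)
Final position: (2, 4)

Path taken:

┌─────┬───────┬─────┐
│A → ↓│       │     │
├─╴ ╷ └─┬─╴ ╷ └─┐ ╶─┤
│   │↳ ↓│   │   │   │
│ ┌─┴─╴ ╵ ┌─┴─┐ └─╴ │
│ │    ↳ B│   │     │
│ └───────┤ ┌─┴───╴ │
│         │ │       │
├─────────┘ │ ┌─────┤
│           │ │     │
│ ┌─╴ ┌─────┘ │ ╶─┐ │
│ │   │       │   │ │
│ └───┤ ┌───┬─┴───┤ │
│     │ │   │     │ │
│ ╶─┐ ╵ ╵ ╷ └─╴ ╷ ╵ │
│   │     │     │   │
└───┴─────┴─────┴───┘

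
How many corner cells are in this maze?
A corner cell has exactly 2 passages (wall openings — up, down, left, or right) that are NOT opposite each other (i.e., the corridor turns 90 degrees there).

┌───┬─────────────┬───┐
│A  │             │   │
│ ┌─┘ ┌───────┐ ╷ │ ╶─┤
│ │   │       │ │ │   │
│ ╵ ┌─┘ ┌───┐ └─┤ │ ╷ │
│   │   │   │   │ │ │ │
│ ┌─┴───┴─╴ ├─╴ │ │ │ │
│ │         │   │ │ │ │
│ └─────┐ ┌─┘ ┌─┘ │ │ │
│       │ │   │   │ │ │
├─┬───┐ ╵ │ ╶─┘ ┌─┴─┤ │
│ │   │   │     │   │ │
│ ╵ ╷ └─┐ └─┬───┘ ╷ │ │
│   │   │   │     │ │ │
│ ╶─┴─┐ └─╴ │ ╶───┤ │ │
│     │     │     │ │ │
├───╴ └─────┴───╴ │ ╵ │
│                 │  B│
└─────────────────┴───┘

Counting corner cells (2 non-opposite passages):
Total corners: 46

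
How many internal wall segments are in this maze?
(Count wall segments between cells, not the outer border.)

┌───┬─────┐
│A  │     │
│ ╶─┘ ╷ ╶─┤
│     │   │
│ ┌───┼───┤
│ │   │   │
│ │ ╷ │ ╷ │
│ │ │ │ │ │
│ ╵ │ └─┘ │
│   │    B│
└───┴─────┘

Counting internal wall segments:
Total internal walls: 16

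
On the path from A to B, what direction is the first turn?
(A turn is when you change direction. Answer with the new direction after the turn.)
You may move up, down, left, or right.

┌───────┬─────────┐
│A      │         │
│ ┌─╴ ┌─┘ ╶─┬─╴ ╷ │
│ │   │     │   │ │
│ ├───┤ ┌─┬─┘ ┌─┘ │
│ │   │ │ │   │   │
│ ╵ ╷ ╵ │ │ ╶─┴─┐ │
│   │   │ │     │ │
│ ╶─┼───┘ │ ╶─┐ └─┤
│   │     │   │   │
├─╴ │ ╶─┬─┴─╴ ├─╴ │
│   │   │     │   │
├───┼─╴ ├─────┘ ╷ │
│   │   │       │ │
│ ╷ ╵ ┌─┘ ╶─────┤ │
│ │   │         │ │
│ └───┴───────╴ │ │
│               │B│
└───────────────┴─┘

Directions: down, down, down, right, up, right, down, right, up, up, right, up, right, right, right, down, left, down, left, down, right, right, down, right, down, down, down, down
First turn direction: right

Solution:

┌───────┬─────────┐
│A      │↱ → → ↓  │
│ ┌─╴ ┌─┘ ╶─┬─╴ ╷ │
│↓│   │↱ ↑  │↓ ↲│ │
│ ├───┤ ┌─┬─┘ ┌─┘ │
│↓│↱ ↓│↑│ │↓ ↲│   │
│ ╵ ╷ ╵ │ │ ╶─┴─┐ │
│↳ ↑│↳ ↑│ │↳ → ↓│ │
│ ╶─┼───┘ │ ╶─┐ └─┤
│   │     │   │↳ ↓│
├─╴ │ ╶─┬─┴─╴ ├─╴ │
│   │   │     │  ↓│
├───┼─╴ ├─────┘ ╷ │
│   │   │       │↓│
│ ╷ ╵ ┌─┘ ╶─────┤ │
│ │   │         │↓│
│ └───┴───────╴ │ │
│               │B│
└───────────────┴─┘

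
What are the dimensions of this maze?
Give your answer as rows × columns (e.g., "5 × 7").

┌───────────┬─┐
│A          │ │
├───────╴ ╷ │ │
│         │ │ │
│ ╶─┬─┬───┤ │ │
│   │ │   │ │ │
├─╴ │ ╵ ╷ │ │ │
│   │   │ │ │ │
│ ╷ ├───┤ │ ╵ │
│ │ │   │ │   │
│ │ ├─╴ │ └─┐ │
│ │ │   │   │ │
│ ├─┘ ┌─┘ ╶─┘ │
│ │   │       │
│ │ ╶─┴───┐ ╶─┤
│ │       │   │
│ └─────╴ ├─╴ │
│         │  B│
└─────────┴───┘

Counting the maze dimensions:
Rows (vertical): 9
Columns (horizontal): 7
Dimensions: 9 × 7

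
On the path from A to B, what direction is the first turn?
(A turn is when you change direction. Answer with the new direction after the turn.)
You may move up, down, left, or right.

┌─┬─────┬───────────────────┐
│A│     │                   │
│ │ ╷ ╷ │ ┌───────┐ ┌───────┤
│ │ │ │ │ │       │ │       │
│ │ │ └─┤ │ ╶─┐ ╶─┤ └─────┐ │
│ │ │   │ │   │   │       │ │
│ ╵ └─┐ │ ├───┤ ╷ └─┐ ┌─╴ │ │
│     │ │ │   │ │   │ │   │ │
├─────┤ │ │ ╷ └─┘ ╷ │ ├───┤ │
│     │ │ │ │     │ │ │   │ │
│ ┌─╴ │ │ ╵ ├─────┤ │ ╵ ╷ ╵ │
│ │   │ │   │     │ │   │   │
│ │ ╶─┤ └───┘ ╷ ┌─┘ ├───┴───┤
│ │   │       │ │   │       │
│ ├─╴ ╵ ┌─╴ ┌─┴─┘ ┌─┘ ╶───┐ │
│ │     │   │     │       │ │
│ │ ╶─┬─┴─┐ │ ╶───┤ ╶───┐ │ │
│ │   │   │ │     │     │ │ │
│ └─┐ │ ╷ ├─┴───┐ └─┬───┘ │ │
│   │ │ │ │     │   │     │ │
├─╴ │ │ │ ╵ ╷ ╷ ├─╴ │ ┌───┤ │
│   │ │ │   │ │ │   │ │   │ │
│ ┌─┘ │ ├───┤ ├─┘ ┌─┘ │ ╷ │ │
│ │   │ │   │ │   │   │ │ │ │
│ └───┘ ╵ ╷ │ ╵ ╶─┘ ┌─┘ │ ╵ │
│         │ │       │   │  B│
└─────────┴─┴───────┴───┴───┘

Directions: down, down, down, right, up, up, up, right, down, down, right, down, down, down, down, down, left, up, left, up, right, up, left, left, down, down, down, down, down, right, down, left, down, down, right, right, right, up, up, up, up, right, down, down, right, up, right, down, down, down, right, right, right, up, right, up, up, right, right, up, up, left, left, up, right, right, right, down, down, down, down, down, down
First turn direction: right

Solution:

┌─┬─────┬───────────────────┐
│A│↱ ↓  │                   │
│ │ ╷ ╷ │ ┌───────┐ ┌───────┤
│↓│↑│↓│ │ │       │ │       │
│ │ │ └─┤ │ ╶─┐ ╶─┤ └─────┐ │
│↓│↑│↳ ↓│ │   │   │       │ │
│ ╵ └─┐ │ ├───┤ ╷ └─┐ ┌─╴ │ │
│↳ ↑  │↓│ │   │ │   │ │   │ │
├─────┤ │ │ ╷ └─┘ ╷ │ ├───┤ │
│↓ ← ↰│↓│ │ │     │ │ │   │ │
│ ┌─╴ │ │ ╵ ├─────┤ │ ╵ ╷ ╵ │
│↓│↱ ↑│↓│   │     │ │   │   │
│ │ ╶─┤ └───┘ ╷ ┌─┘ ├───┴───┤
│↓│↑ ↰│↓      │ │   │↱ → → ↓│
│ ├─╴ ╵ ┌─╴ ┌─┴─┘ ┌─┘ ╶───┐ │
│↓│  ↑ ↲│   │     │  ↑ ← ↰│↓│
│ │ ╶─┬─┴─┐ │ ╶───┤ ╶───┐ │ │
│↓│   │↱ ↓│ │     │     │↑│↓│
│ └─┐ │ ╷ ├─┴───┐ └─┬───┘ │ │
│↳ ↓│ │↑│↓│↱ ↓  │   │↱ → ↑│↓│
├─╴ │ │ │ ╵ ╷ ╷ ├─╴ │ ┌───┤ │
│↓ ↲│ │↑│↳ ↑│↓│ │   │↑│   │↓│
│ ┌─┘ │ ├───┤ ├─┘ ┌─┘ │ ╷ │ │
│↓│   │↑│   │↓│   │↱ ↑│ │ │↓│
│ └───┘ ╵ ╷ │ ╵ ╶─┘ ┌─┘ │ ╵ │
│↳ → → ↑  │ │↳ → → ↑│   │  B│
└─────────┴─┴───────┴───┴───┘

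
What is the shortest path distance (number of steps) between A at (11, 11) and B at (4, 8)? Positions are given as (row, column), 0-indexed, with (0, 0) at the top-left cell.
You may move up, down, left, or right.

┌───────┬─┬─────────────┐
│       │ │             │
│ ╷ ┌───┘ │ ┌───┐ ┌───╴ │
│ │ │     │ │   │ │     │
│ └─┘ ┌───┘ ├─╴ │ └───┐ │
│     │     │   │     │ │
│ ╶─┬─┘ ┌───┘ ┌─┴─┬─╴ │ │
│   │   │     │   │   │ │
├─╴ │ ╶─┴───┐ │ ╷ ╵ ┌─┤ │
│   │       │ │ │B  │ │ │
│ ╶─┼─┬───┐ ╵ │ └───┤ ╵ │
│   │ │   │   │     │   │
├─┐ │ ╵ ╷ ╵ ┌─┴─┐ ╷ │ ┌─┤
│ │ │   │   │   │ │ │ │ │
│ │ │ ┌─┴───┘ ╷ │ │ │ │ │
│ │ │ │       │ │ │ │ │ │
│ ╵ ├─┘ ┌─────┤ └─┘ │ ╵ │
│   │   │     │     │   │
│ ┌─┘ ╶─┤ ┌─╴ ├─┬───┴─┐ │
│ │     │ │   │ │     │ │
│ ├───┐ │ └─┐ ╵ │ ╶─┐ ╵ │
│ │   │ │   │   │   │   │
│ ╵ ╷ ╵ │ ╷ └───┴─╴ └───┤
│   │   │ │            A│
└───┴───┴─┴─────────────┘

Finding path from (11, 11) to (4, 8):
Path: (11,11) → (11,10) → (11,9) → (10,9) → (10,8) → (9,8) → (9,9) → (9,10) → (10,10) → (10,11) → (9,11) → (8,11) → (8,10) → (7,10) → (6,10) → (5,10) → (5,11) → (4,11) → (3,11) → (2,11) → (1,11) → (0,11) → (0,10) → (0,9) → (0,8) → (1,8) → (2,8) → (2,9) → (2,10) → (3,10) → (3,9) → (4,9) → (4,8)
Distance: 32 steps

Solution:

┌───────┬─┬─────────────┐
│       │ │      ↓ ← ← ↰│
│ ╷ ┌───┘ │ ┌───┐ ┌───╴ │
│ │ │     │ │   │↓│    ↑│
│ └─┘ ┌───┘ ├─╴ │ └───┐ │
│     │     │   │↳ → ↓│↑│
│ ╶─┬─┘ ┌───┘ ┌─┴─┬─╴ │ │
│   │   │     │   │↓ ↲│↑│
├─╴ │ ╶─┴───┐ │ ╷ ╵ ┌─┤ │
│   │       │ │ │B ↲│ │↑│
│ ╶─┼─┬───┐ ╵ │ └───┤ ╵ │
│   │ │   │   │     │↱ ↑│
├─┐ │ ╵ ╷ ╵ ┌─┴─┐ ╷ │ ┌─┤
│ │ │   │   │   │ │ │↑│ │
│ │ │ ┌─┴───┘ ╷ │ │ │ │ │
│ │ │ │       │ │ │ │↑│ │
│ ╵ ├─┘ ┌─────┤ └─┘ │ ╵ │
│   │   │     │     │↑ ↰│
│ ┌─┘ ╶─┤ ┌─╴ ├─┬───┴─┐ │
│ │     │ │   │ │↱ → ↓│↑│
│ ├───┐ │ └─┐ ╵ │ ╶─┐ ╵ │
│ │   │ │   │   │↑ ↰│↳ ↑│
│ ╵ ╷ ╵ │ ╷ └───┴─╴ └───┤
│   │   │ │        ↑ ← A│
└───┴───┴─┴─────────────┘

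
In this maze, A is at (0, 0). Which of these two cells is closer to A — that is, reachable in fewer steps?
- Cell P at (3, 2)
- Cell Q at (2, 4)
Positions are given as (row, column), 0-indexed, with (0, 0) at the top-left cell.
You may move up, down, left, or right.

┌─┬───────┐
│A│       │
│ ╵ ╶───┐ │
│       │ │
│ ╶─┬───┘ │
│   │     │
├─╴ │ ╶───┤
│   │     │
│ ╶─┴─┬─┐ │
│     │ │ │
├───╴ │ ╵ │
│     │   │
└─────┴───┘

Shortest path A → P at (3, 2): 11 steps
Shortest path A → Q at (2, 4): 8 steps

Q is closer (8 steps vs 11 steps).

Path to P:

┌─┬───────┐
│A│↱ → → ↓│
│ ╵ ╶───┐ │
│↳ ↑    │↓│
│ ╶─┬───┘ │
│   │↓ ← ↲│
├─╴ │ ╶───┤
│   │P    │
│ ╶─┴─┬─┐ │
│     │ │ │
├───╴ │ ╵ │
│     │   │
└─────┴───┘

Path to Q:

┌─┬───────┐
│A│↱ → → ↓│
│ ╵ ╶───┐ │
│↳ ↑    │↓│
│ ╶─┬───┘ │
│   │    Q│
├─╴ │ ╶───┤
│   │     │
│ ╶─┴─┬─┐ │
│     │ │ │
├───╴ │ ╵ │
│     │   │
└─────┴───┘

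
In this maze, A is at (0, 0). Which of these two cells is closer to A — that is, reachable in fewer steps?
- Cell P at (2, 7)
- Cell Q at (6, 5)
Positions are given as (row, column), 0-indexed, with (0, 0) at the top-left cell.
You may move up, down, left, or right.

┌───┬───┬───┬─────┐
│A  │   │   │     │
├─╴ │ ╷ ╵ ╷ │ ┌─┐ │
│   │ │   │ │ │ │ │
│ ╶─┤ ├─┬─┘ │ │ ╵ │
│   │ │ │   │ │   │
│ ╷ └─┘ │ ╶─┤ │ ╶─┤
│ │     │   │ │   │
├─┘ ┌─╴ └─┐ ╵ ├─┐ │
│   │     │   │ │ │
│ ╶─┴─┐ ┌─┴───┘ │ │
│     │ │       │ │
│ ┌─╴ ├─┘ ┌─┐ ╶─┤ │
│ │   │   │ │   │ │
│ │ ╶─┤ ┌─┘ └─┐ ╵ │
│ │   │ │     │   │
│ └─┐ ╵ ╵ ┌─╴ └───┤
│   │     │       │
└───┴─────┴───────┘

Shortest path A → P at (2, 7): 33 steps
Shortest path A → Q at (6, 5): 21 steps

Q is closer (21 steps vs 33 steps).

Path to P:

┌───┬───┬───┬─────┐
│A ↓│   │   │     │
├─╴ │ ╷ ╵ ╷ │ ┌─┐ │
│↓ ↲│ │   │ │ │ │ │
│ ╶─┤ ├─┬─┘ │ │ ╵ │
│↳ ↓│ │ │   │ │P  │
│ ╷ └─┘ │ ╶─┤ │ ╶─┤
│ │↓    │   │ │↑ ↰│
├─┘ ┌─╴ └─┐ ╵ ├─┐ │
│↓ ↲│     │   │ │↑│
│ ╶─┴─┐ ┌─┴───┘ │ │
│↳ → ↓│ │↱ → ↓  │↑│
│ ┌─╴ ├─┘ ┌─┐ ╶─┤ │
│ │↓ ↲│↱ ↑│ │↳ ↓│↑│
│ │ ╶─┤ ┌─┘ └─┐ ╵ │
│ │↳ ↓│↑│     │↳ ↑│
│ └─┐ ╵ ╵ ┌─╴ └───┤
│   │↳ ↑  │       │
└───┴─────┴───────┘

Path to Q:

┌───┬───┬───┬─────┐
│A ↓│   │   │     │
├─╴ │ ╷ ╵ ╷ │ ┌─┐ │
│↓ ↲│ │   │ │ │ │ │
│ ╶─┤ ├─┬─┘ │ │ ╵ │
│↳ ↓│ │ │   │ │   │
│ ╷ └─┘ │ ╶─┤ │ ╶─┤
│ │↓    │   │ │   │
├─┘ ┌─╴ └─┐ ╵ ├─┐ │
│↓ ↲│     │   │ │ │
│ ╶─┴─┐ ┌─┴───┘ │ │
│↳ → ↓│ │       │ │
│ ┌─╴ ├─┘ ┌─┐ ╶─┤ │
│ │↓ ↲│   │Q│   │ │
│ │ ╶─┤ ┌─┘ └─┐ ╵ │
│ │↳ ↓│ │↱ ↑  │   │
│ └─┐ ╵ ╵ ┌─╴ └───┤
│   │↳ → ↑│       │
└───┴─────┴───────┘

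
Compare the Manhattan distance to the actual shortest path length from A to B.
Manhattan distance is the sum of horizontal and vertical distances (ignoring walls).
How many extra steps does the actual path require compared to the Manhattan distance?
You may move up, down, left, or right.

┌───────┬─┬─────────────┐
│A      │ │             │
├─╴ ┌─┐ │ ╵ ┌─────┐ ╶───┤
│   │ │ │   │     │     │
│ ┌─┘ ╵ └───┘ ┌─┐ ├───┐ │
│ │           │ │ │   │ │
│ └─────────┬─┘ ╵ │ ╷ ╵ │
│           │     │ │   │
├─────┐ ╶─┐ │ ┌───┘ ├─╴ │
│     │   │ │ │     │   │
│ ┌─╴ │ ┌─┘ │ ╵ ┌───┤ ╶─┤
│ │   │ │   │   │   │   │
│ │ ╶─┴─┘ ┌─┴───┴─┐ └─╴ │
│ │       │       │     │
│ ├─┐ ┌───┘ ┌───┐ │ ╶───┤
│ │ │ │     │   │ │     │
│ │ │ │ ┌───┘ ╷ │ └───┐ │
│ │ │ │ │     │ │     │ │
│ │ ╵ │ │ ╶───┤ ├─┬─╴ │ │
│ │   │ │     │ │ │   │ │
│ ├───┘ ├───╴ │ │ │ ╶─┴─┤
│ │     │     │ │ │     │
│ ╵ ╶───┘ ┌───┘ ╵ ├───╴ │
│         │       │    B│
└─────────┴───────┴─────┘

Manhattan distance: |11 - 0| + |11 - 0| = 22
Actual path length: 52
Extra steps: 52 - 22 = 30

Solution:

┌───────┬─┬─────────────┐
│A ↓    │ │             │
├─╴ ┌─┐ │ ╵ ┌─────┐ ╶───┤
│↓ ↲│ │ │   │     │     │
│ ┌─┘ ╵ └───┘ ┌─┐ ├───┐ │
│↓│           │ │ │   │ │
│ └─────────┬─┘ ╵ │ ╷ ╵ │
│↳ → → → → ↓│     │ │   │
├─────┐ ╶─┐ │ ┌───┘ ├─╴ │
│↓ ← ↰│   │↓│ │     │   │
│ ┌─╴ │ ┌─┘ │ ╵ ┌───┤ ╶─┤
│↓│↱ ↑│ │↓ ↲│   │   │   │
│ │ ╶─┴─┘ ┌─┴───┴─┐ └─╴ │
│↓│↑ ← ← ↲│↱ → → ↓│     │
│ ├─┐ ┌───┘ ┌───┐ │ ╶───┤
│↓│ │ │↱ → ↑│   │↓│     │
│ │ │ │ ┌───┘ ╷ │ └───┐ │
│↓│ │ │↑│     │ │↳ → ↓│ │
│ │ ╵ │ │ ╶───┤ ├─┬─╴ │ │
│↓│   │↑│     │ │ │↓ ↲│ │
│ ├───┘ ├───╴ │ │ │ ╶─┴─┤
│↓│↱ → ↑│     │ │ │↳ → ↓│
│ ╵ ╶───┘ ┌───┘ ╵ ├───╴ │
│↳ ↑      │       │    B│
└─────────┴───────┴─────┘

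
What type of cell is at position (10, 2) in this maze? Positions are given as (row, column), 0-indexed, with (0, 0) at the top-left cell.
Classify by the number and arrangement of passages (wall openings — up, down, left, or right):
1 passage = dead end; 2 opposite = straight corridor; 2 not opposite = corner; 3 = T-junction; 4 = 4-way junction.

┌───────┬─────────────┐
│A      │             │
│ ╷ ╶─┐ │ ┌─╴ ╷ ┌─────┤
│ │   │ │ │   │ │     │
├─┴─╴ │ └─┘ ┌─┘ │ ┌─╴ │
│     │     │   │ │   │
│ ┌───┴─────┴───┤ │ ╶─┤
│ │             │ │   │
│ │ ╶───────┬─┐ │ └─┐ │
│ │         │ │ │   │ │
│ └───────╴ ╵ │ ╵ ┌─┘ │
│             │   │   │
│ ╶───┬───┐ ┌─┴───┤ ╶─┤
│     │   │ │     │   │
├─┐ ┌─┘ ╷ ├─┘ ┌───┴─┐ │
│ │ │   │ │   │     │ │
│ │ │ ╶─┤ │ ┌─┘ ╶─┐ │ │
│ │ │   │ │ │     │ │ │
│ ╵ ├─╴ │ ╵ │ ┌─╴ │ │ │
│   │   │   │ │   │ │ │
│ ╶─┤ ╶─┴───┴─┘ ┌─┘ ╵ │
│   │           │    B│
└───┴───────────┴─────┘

Checking cell at (10, 2):
Number of passages: 2
Cell type: corner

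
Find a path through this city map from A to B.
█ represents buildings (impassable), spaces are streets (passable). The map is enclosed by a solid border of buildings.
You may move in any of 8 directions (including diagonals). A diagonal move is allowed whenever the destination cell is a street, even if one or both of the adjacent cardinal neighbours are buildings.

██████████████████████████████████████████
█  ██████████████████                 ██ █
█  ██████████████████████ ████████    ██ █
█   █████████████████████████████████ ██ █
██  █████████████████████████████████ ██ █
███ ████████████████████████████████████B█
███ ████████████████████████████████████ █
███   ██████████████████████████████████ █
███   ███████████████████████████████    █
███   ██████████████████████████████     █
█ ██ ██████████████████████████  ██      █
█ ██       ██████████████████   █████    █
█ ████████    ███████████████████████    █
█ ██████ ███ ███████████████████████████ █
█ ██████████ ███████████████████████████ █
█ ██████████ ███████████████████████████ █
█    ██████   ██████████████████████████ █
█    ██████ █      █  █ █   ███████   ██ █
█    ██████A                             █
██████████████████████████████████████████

Finding the shortest path from A to B:
Movement: 8-directional
Path length: 41 steps
Directions: right → right → right → right → right → right → right → right → right → right → right → right → right → right → right → right → right → right → right → right → right → right → right → right → right → right → right → right → up-right → up → up → up → up → up → up → up → up → up → up → up → up

Solution:

██████████████████████████████████████████
█  ██████████████████                 ██ █
█  ██████████████████████ ████████    ██ █
█   █████████████████████████████████ ██ █
██  █████████████████████████████████ ██ █
███ ████████████████████████████████████B█
███ ████████████████████████████████████↑█
███   ██████████████████████████████████↑█
███   ███████████████████████████████   ↑█
███   ██████████████████████████████    ↑█
█ ██ ██████████████████████████  ██     ↑█
█ ██       ██████████████████   █████   ↑█
█ ████████    ███████████████████████   ↑█
█ ██████ ███ ███████████████████████████↑█
█ ██████████ ███████████████████████████↑█
█ ██████████ ███████████████████████████↑█
█    ██████   ██████████████████████████↑█
█    ██████ █      █  █ █   ███████   ██↑█
█    ██████A→→→→→→→→→→→→→→→→→→→→→→→→→→→↗ █
██████████████████████████████████████████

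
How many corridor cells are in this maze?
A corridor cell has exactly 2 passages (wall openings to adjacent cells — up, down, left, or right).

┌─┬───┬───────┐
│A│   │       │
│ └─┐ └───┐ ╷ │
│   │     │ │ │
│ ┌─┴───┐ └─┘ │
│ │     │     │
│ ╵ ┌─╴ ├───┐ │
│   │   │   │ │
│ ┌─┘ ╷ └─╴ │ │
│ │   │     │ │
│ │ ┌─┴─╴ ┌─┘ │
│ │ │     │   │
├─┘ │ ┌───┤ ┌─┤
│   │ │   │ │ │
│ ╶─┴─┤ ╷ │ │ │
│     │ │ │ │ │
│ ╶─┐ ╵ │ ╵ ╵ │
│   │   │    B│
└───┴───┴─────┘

Counting cells with exactly 2 passages:
Total corridor cells: 45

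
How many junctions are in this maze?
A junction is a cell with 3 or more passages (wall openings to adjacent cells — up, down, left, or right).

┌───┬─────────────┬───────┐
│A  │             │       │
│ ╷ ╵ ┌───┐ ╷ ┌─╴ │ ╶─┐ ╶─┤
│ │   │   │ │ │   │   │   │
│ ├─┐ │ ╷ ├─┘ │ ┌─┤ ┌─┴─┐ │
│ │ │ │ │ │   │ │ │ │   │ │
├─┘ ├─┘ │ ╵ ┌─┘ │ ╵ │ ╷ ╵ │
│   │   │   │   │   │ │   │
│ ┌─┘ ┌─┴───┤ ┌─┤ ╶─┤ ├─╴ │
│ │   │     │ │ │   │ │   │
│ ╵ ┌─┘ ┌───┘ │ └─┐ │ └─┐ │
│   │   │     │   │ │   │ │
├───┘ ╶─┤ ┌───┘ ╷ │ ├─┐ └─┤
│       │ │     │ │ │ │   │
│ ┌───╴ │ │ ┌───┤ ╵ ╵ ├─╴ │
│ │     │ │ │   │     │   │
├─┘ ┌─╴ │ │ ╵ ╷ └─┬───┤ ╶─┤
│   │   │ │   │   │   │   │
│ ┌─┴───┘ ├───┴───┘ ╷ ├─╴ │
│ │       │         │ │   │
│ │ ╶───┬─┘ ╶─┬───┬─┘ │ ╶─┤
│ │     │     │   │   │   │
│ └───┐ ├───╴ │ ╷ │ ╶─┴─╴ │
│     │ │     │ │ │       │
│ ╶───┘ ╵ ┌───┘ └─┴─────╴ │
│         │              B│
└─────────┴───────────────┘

Checking each cell for number of passages:

Junctions found (3+ passages):
  (0, 5): 3 passages
  (0, 6): 3 passages
  (0, 11): 3 passages
  (1, 2): 3 passages
  (1, 9): 3 passages
  (3, 8): 3 passages
  (3, 12): 3 passages
  (4, 12): 3 passages
  (5, 7): 3 passages
  (6, 2): 3 passages
  (7, 3): 3 passages
  (7, 9): 3 passages
  (10, 5): 3 passages
  (11, 0): 3 passages
  (11, 12): 3 passages
  (12, 3): 3 passages
  (12, 7): 3 passages
Total junctions: 17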